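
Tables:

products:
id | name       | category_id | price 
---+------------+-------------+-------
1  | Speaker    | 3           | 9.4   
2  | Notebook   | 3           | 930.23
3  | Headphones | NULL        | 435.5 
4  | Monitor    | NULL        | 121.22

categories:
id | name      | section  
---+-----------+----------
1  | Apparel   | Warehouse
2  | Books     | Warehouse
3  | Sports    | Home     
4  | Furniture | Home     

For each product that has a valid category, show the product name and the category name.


INNER JOIN keeps only products rows whose category_id matches an id in categories. Walk through each product:
  - product 1 (Speaker): category_id=3 -> matches Sports
  - product 2 (Notebook): category_id=3 -> matches Sports
  - product 3 (Headphones): category_id=NULL, no match -> dropped
  - product 4 (Monitor): category_id=NULL, no match -> dropped
So 2 of 4 rows are dropped.

SQL:
SELECT a.name, b.name AS category
FROM products a
INNER JOIN categories b ON a.category_id = b.id

Result:
name     | category
---------+---------
Speaker  | Sports  
Notebook | Sports  


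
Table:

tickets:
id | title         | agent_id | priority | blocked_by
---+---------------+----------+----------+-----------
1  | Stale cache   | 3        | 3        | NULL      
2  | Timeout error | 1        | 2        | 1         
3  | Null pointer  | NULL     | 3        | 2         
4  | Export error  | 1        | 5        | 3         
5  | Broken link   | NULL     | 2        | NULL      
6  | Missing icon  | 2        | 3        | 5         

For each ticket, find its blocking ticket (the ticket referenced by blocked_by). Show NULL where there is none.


This is a self-join: tickets is joined to a second copy of itself, matching each row's blocked_by to another row's id. Use LEFT JOIN so rows with blocked_by=NULL are kept.
  - ticket 1 (Stale cache): blocked_by=NULL -> NULL
  - ticket 2 (Timeout error): blocked_by=1 -> Stale cache
  - ticket 3 (Null pointer): blocked_by=2 -> Timeout error
  - ticket 4 (Export error): blocked_by=3 -> Null pointer
  - ticket 5 (Broken link): blocked_by=NULL -> NULL
  - ticket 6 (Missing icon): blocked_by=5 -> Broken link

SQL:
SELECT a.title AS item, b.title AS blocked_by
FROM tickets a
LEFT JOIN tickets b ON a.blocked_by = b.id

Result:
item          | blocked_by   
--------------+--------------
Stale cache   | NULL         
Timeout error | Stale cache  
Null pointer  | Timeout error
Export error  | Null pointer 
Broken link   | NULL         
Missing icon  | Broken link  


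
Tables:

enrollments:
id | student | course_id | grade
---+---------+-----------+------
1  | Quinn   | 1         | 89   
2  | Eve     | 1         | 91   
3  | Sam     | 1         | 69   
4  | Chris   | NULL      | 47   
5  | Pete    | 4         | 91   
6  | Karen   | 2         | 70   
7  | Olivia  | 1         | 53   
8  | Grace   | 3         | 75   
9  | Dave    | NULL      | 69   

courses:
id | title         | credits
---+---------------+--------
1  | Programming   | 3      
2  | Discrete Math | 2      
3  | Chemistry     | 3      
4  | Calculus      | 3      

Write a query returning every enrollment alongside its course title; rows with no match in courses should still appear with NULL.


LEFT JOIN keeps every row from enrollments (the left table); where course_id has no match in courses, the course columns become NULL. Walk through each enrollment:
  - enrollment 1 (Quinn): course_id=1 -> matches Programming
  - enrollment 2 (Eve): course_id=1 -> matches Programming
  - enrollment 3 (Sam): course_id=1 -> matches Programming
  - enrollment 4 (Chris): course_id=NULL, no match -> kept with NULL
  - enrollment 5 (Pete): course_id=4 -> matches Calculus
  - enrollment 6 (Karen): course_id=2 -> matches Discrete Math
  - enrollment 7 (Olivia): course_id=1 -> matches Programming
  - enrollment 8 (Grace): course_id=3 -> matches Chemistry
  - enrollment 9 (Dave): course_id=NULL, no match -> kept with NULL
All 9 rows appear; 2 have NULL course.

SQL:
SELECT a.student, b.title AS course
FROM enrollments a
LEFT JOIN courses b ON a.course_id = b.id

Result:
student | course       
--------+--------------
Quinn   | Programming  
Eve     | Programming  
Sam     | Programming  
Chris   | NULL         
Pete    | Calculus     
Karen   | Discrete Math
Olivia  | Programming  
Grace   | Chemistry    
Dave    | NULL         


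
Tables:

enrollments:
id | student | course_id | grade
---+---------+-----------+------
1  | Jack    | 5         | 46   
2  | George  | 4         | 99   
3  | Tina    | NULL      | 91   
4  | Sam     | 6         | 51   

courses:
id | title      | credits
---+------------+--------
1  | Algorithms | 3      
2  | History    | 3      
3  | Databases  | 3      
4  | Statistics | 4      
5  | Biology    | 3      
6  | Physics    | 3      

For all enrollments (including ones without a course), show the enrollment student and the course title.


LEFT JOIN keeps every row from enrollments (the left table); where course_id has no match in courses, the course columns become NULL. Walk through each enrollment:
  - enrollment 1 (Jack): course_id=5 -> matches Biology
  - enrollment 2 (George): course_id=4 -> matches Statistics
  - enrollment 3 (Tina): course_id=NULL, no match -> kept with NULL
  - enrollment 4 (Sam): course_id=6 -> matches Physics
All 4 rows appear; 1 has NULL course.

SQL:
SELECT a.student, b.title AS course
FROM enrollments a
LEFT JOIN courses b ON a.course_id = b.id

Result:
student | course    
--------+-----------
Jack    | Biology   
George  | Statistics
Tina    | NULL      
Sam     | Physics   


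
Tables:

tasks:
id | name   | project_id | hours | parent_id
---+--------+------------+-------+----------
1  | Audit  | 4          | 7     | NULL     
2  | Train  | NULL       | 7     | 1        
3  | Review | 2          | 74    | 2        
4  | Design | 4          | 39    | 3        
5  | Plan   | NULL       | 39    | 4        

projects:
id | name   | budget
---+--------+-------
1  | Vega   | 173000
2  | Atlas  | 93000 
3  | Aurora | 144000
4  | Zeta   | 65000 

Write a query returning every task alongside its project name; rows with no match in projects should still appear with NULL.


LEFT JOIN keeps every row from tasks (the left table); where project_id has no match in projects, the project columns become NULL. Walk through each task:
  - task 1 (Audit): project_id=4 -> matches Zeta
  - task 2 (Train): project_id=NULL, no match -> kept with NULL
  - task 3 (Review): project_id=2 -> matches Atlas
  - task 4 (Design): project_id=4 -> matches Zeta
  - task 5 (Plan): project_id=NULL, no match -> kept with NULL
All 5 rows appear; 2 have NULL project.

SQL:
SELECT a.name, b.name AS project
FROM tasks a
LEFT JOIN projects b ON a.project_id = b.id

Result:
name   | project
-------+--------
Audit  | Zeta   
Train  | NULL   
Review | Atlas  
Design | Zeta   
Plan   | NULL   


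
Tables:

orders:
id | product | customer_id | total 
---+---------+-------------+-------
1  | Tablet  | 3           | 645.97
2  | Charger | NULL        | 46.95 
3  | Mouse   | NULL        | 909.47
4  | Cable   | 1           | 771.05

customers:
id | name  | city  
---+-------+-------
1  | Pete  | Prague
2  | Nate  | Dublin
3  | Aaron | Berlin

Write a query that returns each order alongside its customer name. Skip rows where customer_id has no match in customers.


INNER JOIN keeps only orders rows whose customer_id matches an id in customers. Walk through each order:
  - order 1 (Tablet): customer_id=3 -> matches Aaron
  - order 2 (Charger): customer_id=NULL, no match -> dropped
  - order 3 (Mouse): customer_id=NULL, no match -> dropped
  - order 4 (Cable): customer_id=1 -> matches Pete
So 2 of 4 rows are dropped.

SQL:
SELECT a.product, b.name AS customer
FROM orders a
INNER JOIN customers b ON a.customer_id = b.id

Result:
product | customer
--------+---------
Tablet  | Aaron   
Cable   | Pete    


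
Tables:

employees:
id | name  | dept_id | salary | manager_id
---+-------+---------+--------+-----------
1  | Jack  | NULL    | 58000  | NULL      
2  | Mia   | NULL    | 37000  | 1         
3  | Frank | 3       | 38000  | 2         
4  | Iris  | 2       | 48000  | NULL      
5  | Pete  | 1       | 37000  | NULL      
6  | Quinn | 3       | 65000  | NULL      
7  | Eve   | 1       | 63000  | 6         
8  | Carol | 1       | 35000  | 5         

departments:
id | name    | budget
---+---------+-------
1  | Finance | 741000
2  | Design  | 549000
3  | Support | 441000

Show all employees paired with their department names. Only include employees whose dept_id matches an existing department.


INNER JOIN keeps only employees rows whose dept_id matches an id in departments. Walk through each employee:
  - employee 1 (Jack): dept_id=NULL, no match -> dropped
  - employee 2 (Mia): dept_id=NULL, no match -> dropped
  - employee 3 (Frank): dept_id=3 -> matches Support
  - employee 4 (Iris): dept_id=2 -> matches Design
  - employee 5 (Pete): dept_id=1 -> matches Finance
  - employee 6 (Quinn): dept_id=3 -> matches Support
  - employee 7 (Eve): dept_id=1 -> matches Finance
  - employee 8 (Carol): dept_id=1 -> matches Finance
So 2 of 8 rows are dropped.

SQL:
SELECT a.name, b.name AS department
FROM employees a
INNER JOIN departments b ON a.dept_id = b.id

Result:
name  | department
------+-----------
Frank | Support   
Iris  | Design    
Pete  | Finance   
Quinn | Support   
Eve   | Finance   
Carol | Finance   


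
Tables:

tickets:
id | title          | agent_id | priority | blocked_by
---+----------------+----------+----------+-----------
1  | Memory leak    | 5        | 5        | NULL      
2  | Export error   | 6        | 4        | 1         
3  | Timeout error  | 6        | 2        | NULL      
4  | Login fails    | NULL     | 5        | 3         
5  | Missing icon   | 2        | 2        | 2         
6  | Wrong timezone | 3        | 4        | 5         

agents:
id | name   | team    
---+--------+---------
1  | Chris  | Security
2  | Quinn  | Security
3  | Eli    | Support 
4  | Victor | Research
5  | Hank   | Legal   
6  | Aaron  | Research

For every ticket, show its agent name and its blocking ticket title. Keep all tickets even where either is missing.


Two LEFT JOINs from the same base table tickets: one to agents via agent_id, one to tickets itself via blocked_by. Both are LEFT so every ticket is preserved.
Match against agents:
  - ticket 1 (Memory leak): agent_id=5 -> matches Hank
  - ticket 2 (Export error): agent_id=6 -> matches Aaron
  - ticket 3 (Timeout error): agent_id=6 -> matches Aaron
  - ticket 4 (Login fails): agent_id=NULL, no match -> kept with NULL
  - ticket 5 (Missing icon): agent_id=2 -> matches Quinn
  - ticket 6 (Wrong timezone): agent_id=3 -> matches Eli
Match against tickets (self):
  - ticket 1 (Memory leak): blocked_by=NULL -> NULL
  - ticket 2 (Export error): blocked_by=1 -> Memory leak
  - ticket 3 (Timeout error): blocked_by=NULL -> NULL
  - ticket 4 (Login fails): blocked_by=3 -> Timeout error
  - ticket 5 (Missing icon): blocked_by=2 -> Export error
  - ticket 6 (Wrong timezone): blocked_by=5 -> Missing icon

SQL:
SELECT a.title, b.name AS agent, c.title AS blocked_by
FROM tickets a
LEFT JOIN agents b ON a.agent_id = b.id
LEFT JOIN tickets c ON a.blocked_by = c.id

Result:
title          | agent | blocked_by   
---------------+-------+--------------
Memory leak    | Hank  | NULL         
Export error   | Aaron | Memory leak  
Timeout error  | Aaron | NULL         
Login fails    | NULL  | Timeout error
Missing icon   | Quinn | Export error 
Wrong timezone | Eli   | Missing icon 


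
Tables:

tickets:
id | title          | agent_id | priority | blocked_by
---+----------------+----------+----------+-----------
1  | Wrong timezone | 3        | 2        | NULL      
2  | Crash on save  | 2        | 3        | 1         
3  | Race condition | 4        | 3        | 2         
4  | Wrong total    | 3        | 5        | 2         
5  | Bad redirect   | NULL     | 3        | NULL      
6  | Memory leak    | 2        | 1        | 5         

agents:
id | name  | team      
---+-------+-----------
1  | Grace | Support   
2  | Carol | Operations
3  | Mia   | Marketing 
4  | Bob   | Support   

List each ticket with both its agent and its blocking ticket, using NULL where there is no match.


Two LEFT JOINs from the same base table tickets: one to agents via agent_id, one to tickets itself via blocked_by. Both are LEFT so every ticket is preserved.
Match against agents:
  - ticket 1 (Wrong timezone): agent_id=3 -> matches Mia
  - ticket 2 (Crash on save): agent_id=2 -> matches Carol
  - ticket 3 (Race condition): agent_id=4 -> matches Bob
  - ticket 4 (Wrong total): agent_id=3 -> matches Mia
  - ticket 5 (Bad redirect): agent_id=NULL, no match -> kept with NULL
  - ticket 6 (Memory leak): agent_id=2 -> matches Carol
Match against tickets (self):
  - ticket 1 (Wrong timezone): blocked_by=NULL -> NULL
  - ticket 2 (Crash on save): blocked_by=1 -> Wrong timezone
  - ticket 3 (Race condition): blocked_by=2 -> Crash on save
  - ticket 4 (Wrong total): blocked_by=2 -> Crash on save
  - ticket 5 (Bad redirect): blocked_by=NULL -> NULL
  - ticket 6 (Memory leak): blocked_by=5 -> Bad redirect

SQL:
SELECT a.title, b.name AS agent, c.title AS blocked_by
FROM tickets a
LEFT JOIN agents b ON a.agent_id = b.id
LEFT JOIN tickets c ON a.blocked_by = c.id

Result:
title          | agent | blocked_by    
---------------+-------+---------------
Wrong timezone | Mia   | NULL          
Crash on save  | Carol | Wrong timezone
Race condition | Bob   | Crash on save 
Wrong total    | Mia   | Crash on save 
Bad redirect   | NULL  | NULL          
Memory leak    | Carol | Bad redirect  


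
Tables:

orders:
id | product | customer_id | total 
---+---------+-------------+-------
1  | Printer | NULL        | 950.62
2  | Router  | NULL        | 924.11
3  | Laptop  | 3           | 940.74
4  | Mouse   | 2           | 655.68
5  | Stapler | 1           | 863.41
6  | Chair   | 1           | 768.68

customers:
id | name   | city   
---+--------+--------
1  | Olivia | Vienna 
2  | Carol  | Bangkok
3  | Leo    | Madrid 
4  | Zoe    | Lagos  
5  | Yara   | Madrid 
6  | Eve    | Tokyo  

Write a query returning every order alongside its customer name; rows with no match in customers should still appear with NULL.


LEFT JOIN keeps every row from orders (the left table); where customer_id has no match in customers, the customer columns become NULL. Walk through each order:
  - order 1 (Printer): customer_id=NULL, no match -> kept with NULL
  - order 2 (Router): customer_id=NULL, no match -> kept with NULL
  - order 3 (Laptop): customer_id=3 -> matches Leo
  - order 4 (Mouse): customer_id=2 -> matches Carol
  - order 5 (Stapler): customer_id=1 -> matches Olivia
  - order 6 (Chair): customer_id=1 -> matches Olivia
All 6 rows appear; 2 have NULL customer.

SQL:
SELECT a.product, b.name AS customer
FROM orders a
LEFT JOIN customers b ON a.customer_id = b.id

Result:
product | customer
--------+---------
Printer | NULL    
Router  | NULL    
Laptop  | Leo     
Mouse   | Carol   
Stapler | Olivia  
Chair   | Olivia  


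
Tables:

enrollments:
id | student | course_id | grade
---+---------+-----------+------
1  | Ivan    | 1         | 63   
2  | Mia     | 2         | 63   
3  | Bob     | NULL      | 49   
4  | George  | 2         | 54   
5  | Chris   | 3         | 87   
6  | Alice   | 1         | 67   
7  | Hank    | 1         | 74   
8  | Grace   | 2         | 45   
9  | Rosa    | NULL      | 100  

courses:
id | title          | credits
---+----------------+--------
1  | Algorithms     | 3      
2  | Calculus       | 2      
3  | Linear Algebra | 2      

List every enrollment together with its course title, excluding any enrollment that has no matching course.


INNER JOIN keeps only enrollments rows whose course_id matches an id in courses. Walk through each enrollment:
  - enrollment 1 (Ivan): course_id=1 -> matches Algorithms
  - enrollment 2 (Mia): course_id=2 -> matches Calculus
  - enrollment 3 (Bob): course_id=NULL, no match -> dropped
  - enrollment 4 (George): course_id=2 -> matches Calculus
  - enrollment 5 (Chris): course_id=3 -> matches Linear Algebra
  - enrollment 6 (Alice): course_id=1 -> matches Algorithms
  - enrollment 7 (Hank): course_id=1 -> matches Algorithms
  - enrollment 8 (Grace): course_id=2 -> matches Calculus
  - enrollment 9 (Rosa): course_id=NULL, no match -> dropped
So 2 of 9 rows are dropped.

SQL:
SELECT a.student, b.title AS course
FROM enrollments a
INNER JOIN courses b ON a.course_id = b.id

Result:
student | course        
--------+---------------
Ivan    | Algorithms    
Mia     | Calculus      
George  | Calculus      
Chris   | Linear Algebra
Alice   | Algorithms    
Hank    | Algorithms    
Grace   | Calculus      


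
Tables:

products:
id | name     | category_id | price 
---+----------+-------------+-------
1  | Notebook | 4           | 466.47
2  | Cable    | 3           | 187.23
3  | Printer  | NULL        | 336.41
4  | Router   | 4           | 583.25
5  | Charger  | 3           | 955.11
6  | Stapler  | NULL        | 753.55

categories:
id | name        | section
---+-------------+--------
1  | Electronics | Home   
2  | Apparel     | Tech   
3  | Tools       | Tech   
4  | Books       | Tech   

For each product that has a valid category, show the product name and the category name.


INNER JOIN keeps only products rows whose category_id matches an id in categories. Walk through each product:
  - product 1 (Notebook): category_id=4 -> matches Books
  - product 2 (Cable): category_id=3 -> matches Tools
  - product 3 (Printer): category_id=NULL, no match -> dropped
  - product 4 (Router): category_id=4 -> matches Books
  - product 5 (Charger): category_id=3 -> matches Tools
  - product 6 (Stapler): category_id=NULL, no match -> dropped
So 2 of 6 rows are dropped.

SQL:
SELECT a.name, b.name AS category
FROM products a
INNER JOIN categories b ON a.category_id = b.id

Result:
name     | category
---------+---------
Notebook | Books   
Cable    | Tools   
Router   | Books   
Charger  | Tools   


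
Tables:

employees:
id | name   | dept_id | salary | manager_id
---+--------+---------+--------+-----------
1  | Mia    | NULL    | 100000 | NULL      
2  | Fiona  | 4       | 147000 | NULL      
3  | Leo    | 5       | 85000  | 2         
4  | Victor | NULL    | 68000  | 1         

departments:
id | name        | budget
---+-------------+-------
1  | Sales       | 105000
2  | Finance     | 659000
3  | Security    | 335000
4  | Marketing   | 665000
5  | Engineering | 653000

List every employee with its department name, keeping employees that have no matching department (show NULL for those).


LEFT JOIN keeps every row from employees (the left table); where dept_id has no match in departments, the department columns become NULL. Walk through each employee:
  - employee 1 (Mia): dept_id=NULL, no match -> kept with NULL
  - employee 2 (Fiona): dept_id=4 -> matches Marketing
  - employee 3 (Leo): dept_id=5 -> matches Engineering
  - employee 4 (Victor): dept_id=NULL, no match -> kept with NULL
All 4 rows appear; 2 have NULL department.

SQL:
SELECT a.name, b.name AS department
FROM employees a
LEFT JOIN departments b ON a.dept_id = b.id

Result:
name   | department 
-------+------------
Mia    | NULL       
Fiona  | Marketing  
Leo    | Engineering
Victor | NULL       


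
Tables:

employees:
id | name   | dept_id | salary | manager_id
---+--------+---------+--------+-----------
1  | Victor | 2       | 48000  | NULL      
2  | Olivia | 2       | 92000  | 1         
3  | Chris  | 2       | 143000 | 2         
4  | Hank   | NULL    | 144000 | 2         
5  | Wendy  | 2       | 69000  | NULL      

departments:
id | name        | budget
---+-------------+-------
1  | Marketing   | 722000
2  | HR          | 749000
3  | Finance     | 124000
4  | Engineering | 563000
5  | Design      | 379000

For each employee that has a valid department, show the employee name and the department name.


INNER JOIN keeps only employees rows whose dept_id matches an id in departments. Walk through each employee:
  - employee 1 (Victor): dept_id=2 -> matches HR
  - employee 2 (Olivia): dept_id=2 -> matches HR
  - employee 3 (Chris): dept_id=2 -> matches HR
  - employee 4 (Hank): dept_id=NULL, no match -> dropped
  - employee 5 (Wendy): dept_id=2 -> matches HR
So 1 of 5 rows is dropped.

SQL:
SELECT a.name, b.name AS department
FROM employees a
INNER JOIN departments b ON a.dept_id = b.id

Result:
name   | department
-------+-----------
Victor | HR        
Olivia | HR        
Chris  | HR        
Wendy  | HR        


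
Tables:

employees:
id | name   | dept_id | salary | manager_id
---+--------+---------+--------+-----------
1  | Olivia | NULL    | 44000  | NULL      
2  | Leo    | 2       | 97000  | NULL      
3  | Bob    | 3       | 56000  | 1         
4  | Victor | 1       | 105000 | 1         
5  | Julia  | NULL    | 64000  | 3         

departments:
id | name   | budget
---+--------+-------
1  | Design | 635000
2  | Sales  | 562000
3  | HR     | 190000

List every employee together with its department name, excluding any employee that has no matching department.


INNER JOIN keeps only employees rows whose dept_id matches an id in departments. Walk through each employee:
  - employee 1 (Olivia): dept_id=NULL, no match -> dropped
  - employee 2 (Leo): dept_id=2 -> matches Sales
  - employee 3 (Bob): dept_id=3 -> matches HR
  - employee 4 (Victor): dept_id=1 -> matches Design
  - employee 5 (Julia): dept_id=NULL, no match -> dropped
So 2 of 5 rows are dropped.

SQL:
SELECT a.name, b.name AS department
FROM employees a
INNER JOIN departments b ON a.dept_id = b.id

Result:
name   | department
-------+-----------
Leo    | Sales     
Bob    | HR        
Victor | Design    


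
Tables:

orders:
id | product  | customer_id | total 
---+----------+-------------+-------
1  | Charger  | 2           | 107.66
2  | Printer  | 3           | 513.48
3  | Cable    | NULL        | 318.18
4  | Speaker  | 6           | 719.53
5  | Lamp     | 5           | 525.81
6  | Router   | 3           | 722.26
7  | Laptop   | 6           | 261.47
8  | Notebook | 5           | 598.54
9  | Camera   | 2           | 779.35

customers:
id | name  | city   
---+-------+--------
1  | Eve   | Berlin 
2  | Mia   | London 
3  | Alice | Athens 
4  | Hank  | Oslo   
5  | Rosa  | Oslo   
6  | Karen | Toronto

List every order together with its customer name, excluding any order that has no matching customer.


INNER JOIN keeps only orders rows whose customer_id matches an id in customers. Walk through each order:
  - order 1 (Charger): customer_id=2 -> matches Mia
  - order 2 (Printer): customer_id=3 -> matches Alice
  - order 3 (Cable): customer_id=NULL, no match -> dropped
  - order 4 (Speaker): customer_id=6 -> matches Karen
  - order 5 (Lamp): customer_id=5 -> matches Rosa
  - order 6 (Router): customer_id=3 -> matches Alice
  - order 7 (Laptop): customer_id=6 -> matches Karen
  - order 8 (Notebook): customer_id=5 -> matches Rosa
  - order 9 (Camera): customer_id=2 -> matches Mia
So 1 of 9 rows is dropped.

SQL:
SELECT a.product, b.name AS customer
FROM orders a
INNER JOIN customers b ON a.customer_id = b.id

Result:
product  | customer
---------+---------
Charger  | Mia     
Printer  | Alice   
Speaker  | Karen   
Lamp     | Rosa    
Router   | Alice   
Laptop   | Karen   
Notebook | Rosa    
Camera   | Mia     


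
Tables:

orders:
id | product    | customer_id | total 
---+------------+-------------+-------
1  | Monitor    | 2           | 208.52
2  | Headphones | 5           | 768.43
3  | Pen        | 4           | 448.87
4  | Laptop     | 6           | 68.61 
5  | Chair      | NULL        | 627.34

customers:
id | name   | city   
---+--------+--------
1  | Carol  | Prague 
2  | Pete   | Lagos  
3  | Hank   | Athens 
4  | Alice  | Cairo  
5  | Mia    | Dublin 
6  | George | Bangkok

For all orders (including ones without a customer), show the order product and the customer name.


LEFT JOIN keeps every row from orders (the left table); where customer_id has no match in customers, the customer columns become NULL. Walk through each order:
  - order 1 (Monitor): customer_id=2 -> matches Pete
  - order 2 (Headphones): customer_id=5 -> matches Mia
  - order 3 (Pen): customer_id=4 -> matches Alice
  - order 4 (Laptop): customer_id=6 -> matches George
  - order 5 (Chair): customer_id=NULL, no match -> kept with NULL
All 5 rows appear; 1 has NULL customer.

SQL:
SELECT a.product, b.name AS customer
FROM orders a
LEFT JOIN customers b ON a.customer_id = b.id

Result:
product    | customer
-----------+---------
Monitor    | Pete    
Headphones | Mia     
Pen        | Alice   
Laptop     | George  
Chair      | NULL    


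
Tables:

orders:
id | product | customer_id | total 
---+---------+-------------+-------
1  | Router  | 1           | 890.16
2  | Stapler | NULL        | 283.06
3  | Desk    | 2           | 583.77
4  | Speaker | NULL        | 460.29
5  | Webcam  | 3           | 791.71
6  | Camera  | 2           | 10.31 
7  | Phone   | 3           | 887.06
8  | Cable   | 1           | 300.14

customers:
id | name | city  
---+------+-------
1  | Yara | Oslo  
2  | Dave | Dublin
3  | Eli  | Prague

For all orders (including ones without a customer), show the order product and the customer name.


LEFT JOIN keeps every row from orders (the left table); where customer_id has no match in customers, the customer columns become NULL. Walk through each order:
  - order 1 (Router): customer_id=1 -> matches Yara
  - order 2 (Stapler): customer_id=NULL, no match -> kept with NULL
  - order 3 (Desk): customer_id=2 -> matches Dave
  - order 4 (Speaker): customer_id=NULL, no match -> kept with NULL
  - order 5 (Webcam): customer_id=3 -> matches Eli
  - order 6 (Camera): customer_id=2 -> matches Dave
  - order 7 (Phone): customer_id=3 -> matches Eli
  - order 8 (Cable): customer_id=1 -> matches Yara
All 8 rows appear; 2 have NULL customer.

SQL:
SELECT a.product, b.name AS customer
FROM orders a
LEFT JOIN customers b ON a.customer_id = b.id

Result:
product | customer
--------+---------
Router  | Yara    
Stapler | NULL    
Desk    | Dave    
Speaker | NULL    
Webcam  | Eli     
Camera  | Dave    
Phone   | Eli     
Cable   | Yara    


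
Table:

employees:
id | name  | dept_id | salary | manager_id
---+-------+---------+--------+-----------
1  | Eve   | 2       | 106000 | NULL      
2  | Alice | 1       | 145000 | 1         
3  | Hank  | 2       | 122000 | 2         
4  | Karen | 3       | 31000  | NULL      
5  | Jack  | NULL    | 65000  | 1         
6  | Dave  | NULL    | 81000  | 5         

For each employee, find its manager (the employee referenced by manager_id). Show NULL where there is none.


This is a self-join: employees is joined to a second copy of itself, matching each row's manager_id to another row's id. Use LEFT JOIN so rows with manager_id=NULL are kept.
  - employee 1 (Eve): manager_id=NULL -> NULL
  - employee 2 (Alice): manager_id=1 -> Eve
  - employee 3 (Hank): manager_id=2 -> Alice
  - employee 4 (Karen): manager_id=NULL -> NULL
  - employee 5 (Jack): manager_id=1 -> Eve
  - employee 6 (Dave): manager_id=5 -> Jack

SQL:
SELECT a.name AS item, b.name AS manager
FROM employees a
LEFT JOIN employees b ON a.manager_id = b.id

Result:
item  | manager
------+--------
Eve   | NULL   
Alice | Eve    
Hank  | Alice  
Karen | NULL   
Jack  | Eve    
Dave  | Jack   


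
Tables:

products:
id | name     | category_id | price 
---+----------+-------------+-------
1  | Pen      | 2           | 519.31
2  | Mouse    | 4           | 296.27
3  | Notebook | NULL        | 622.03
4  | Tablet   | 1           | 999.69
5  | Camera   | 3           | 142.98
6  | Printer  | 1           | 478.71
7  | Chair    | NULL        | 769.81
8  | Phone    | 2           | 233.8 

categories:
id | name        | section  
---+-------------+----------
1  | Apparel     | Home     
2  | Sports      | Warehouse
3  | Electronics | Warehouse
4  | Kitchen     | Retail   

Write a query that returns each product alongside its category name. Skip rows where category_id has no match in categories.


INNER JOIN keeps only products rows whose category_id matches an id in categories. Walk through each product:
  - product 1 (Pen): category_id=2 -> matches Sports
  - product 2 (Mouse): category_id=4 -> matches Kitchen
  - product 3 (Notebook): category_id=NULL, no match -> dropped
  - product 4 (Tablet): category_id=1 -> matches Apparel
  - product 5 (Camera): category_id=3 -> matches Electronics
  - product 6 (Printer): category_id=1 -> matches Apparel
  - product 7 (Chair): category_id=NULL, no match -> dropped
  - product 8 (Phone): category_id=2 -> matches Sports
So 2 of 8 rows are dropped.

SQL:
SELECT a.name, b.name AS category
FROM products a
INNER JOIN categories b ON a.category_id = b.id

Result:
name    | category   
--------+------------
Pen     | Sports     
Mouse   | Kitchen    
Tablet  | Apparel    
Camera  | Electronics
Printer | Apparel    
Phone   | Sports     


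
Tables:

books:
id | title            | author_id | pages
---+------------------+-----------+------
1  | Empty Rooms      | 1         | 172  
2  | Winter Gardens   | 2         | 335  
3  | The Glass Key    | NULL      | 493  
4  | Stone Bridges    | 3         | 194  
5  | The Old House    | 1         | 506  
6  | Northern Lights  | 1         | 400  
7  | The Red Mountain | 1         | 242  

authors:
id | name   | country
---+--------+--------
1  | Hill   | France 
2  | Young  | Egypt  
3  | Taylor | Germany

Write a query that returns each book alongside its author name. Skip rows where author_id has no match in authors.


INNER JOIN keeps only books rows whose author_id matches an id in authors. Walk through each book:
  - book 1 (Empty Rooms): author_id=1 -> matches Hill
  - book 2 (Winter Gardens): author_id=2 -> matches Young
  - book 3 (The Glass Key): author_id=NULL, no match -> dropped
  - book 4 (Stone Bridges): author_id=3 -> matches Taylor
  - book 5 (The Old House): author_id=1 -> matches Hill
  - book 6 (Northern Lights): author_id=1 -> matches Hill
  - book 7 (The Red Mountain): author_id=1 -> matches Hill
So 1 of 7 rows is dropped.

SQL:
SELECT a.title, b.name AS author
FROM books a
INNER JOIN authors b ON a.author_id = b.id

Result:
title            | author
-----------------+-------
Empty Rooms      | Hill  
Winter Gardens   | Young 
Stone Bridges    | Taylor
The Old House    | Hill  
Northern Lights  | Hill  
The Red Mountain | Hill  


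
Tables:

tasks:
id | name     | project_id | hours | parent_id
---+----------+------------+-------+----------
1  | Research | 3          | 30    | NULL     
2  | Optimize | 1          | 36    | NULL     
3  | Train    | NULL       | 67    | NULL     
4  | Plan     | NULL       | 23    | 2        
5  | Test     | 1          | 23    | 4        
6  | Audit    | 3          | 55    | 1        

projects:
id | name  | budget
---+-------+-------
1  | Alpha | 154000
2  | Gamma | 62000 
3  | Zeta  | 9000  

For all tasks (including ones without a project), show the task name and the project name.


LEFT JOIN keeps every row from tasks (the left table); where project_id has no match in projects, the project columns become NULL. Walk through each task:
  - task 1 (Research): project_id=3 -> matches Zeta
  - task 2 (Optimize): project_id=1 -> matches Alpha
  - task 3 (Train): project_id=NULL, no match -> kept with NULL
  - task 4 (Plan): project_id=NULL, no match -> kept with NULL
  - task 5 (Test): project_id=1 -> matches Alpha
  - task 6 (Audit): project_id=3 -> matches Zeta
All 6 rows appear; 2 have NULL project.

SQL:
SELECT a.name, b.name AS project
FROM tasks a
LEFT JOIN projects b ON a.project_id = b.id

Result:
name     | project
---------+--------
Research | Zeta   
Optimize | Alpha  
Train    | NULL   
Plan     | NULL   
Test     | Alpha  
Audit    | Zeta   


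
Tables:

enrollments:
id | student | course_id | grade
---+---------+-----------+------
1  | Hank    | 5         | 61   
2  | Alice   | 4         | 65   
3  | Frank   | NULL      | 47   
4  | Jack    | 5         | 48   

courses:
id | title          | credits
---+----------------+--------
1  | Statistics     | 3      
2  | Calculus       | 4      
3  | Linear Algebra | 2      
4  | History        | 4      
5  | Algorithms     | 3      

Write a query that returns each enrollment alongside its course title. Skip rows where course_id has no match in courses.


INNER JOIN keeps only enrollments rows whose course_id matches an id in courses. Walk through each enrollment:
  - enrollment 1 (Hank): course_id=5 -> matches Algorithms
  - enrollment 2 (Alice): course_id=4 -> matches History
  - enrollment 3 (Frank): course_id=NULL, no match -> dropped
  - enrollment 4 (Jack): course_id=5 -> matches Algorithms
So 1 of 4 rows is dropped.

SQL:
SELECT a.student, b.title AS course
FROM enrollments a
INNER JOIN courses b ON a.course_id = b.id

Result:
student | course    
--------+-----------
Hank    | Algorithms
Alice   | History   
Jack    | Algorithms


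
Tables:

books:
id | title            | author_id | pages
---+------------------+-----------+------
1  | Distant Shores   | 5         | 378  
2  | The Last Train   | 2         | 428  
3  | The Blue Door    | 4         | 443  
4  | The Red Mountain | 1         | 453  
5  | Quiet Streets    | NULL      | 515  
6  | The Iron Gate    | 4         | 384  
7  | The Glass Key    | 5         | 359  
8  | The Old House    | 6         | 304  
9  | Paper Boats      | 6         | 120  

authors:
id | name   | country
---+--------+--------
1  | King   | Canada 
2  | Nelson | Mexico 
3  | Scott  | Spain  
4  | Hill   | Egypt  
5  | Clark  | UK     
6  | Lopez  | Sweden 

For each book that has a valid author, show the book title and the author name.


INNER JOIN keeps only books rows whose author_id matches an id in authors. Walk through each book:
  - book 1 (Distant Shores): author_id=5 -> matches Clark
  - book 2 (The Last Train): author_id=2 -> matches Nelson
  - book 3 (The Blue Door): author_id=4 -> matches Hill
  - book 4 (The Red Mountain): author_id=1 -> matches King
  - book 5 (Quiet Streets): author_id=NULL, no match -> dropped
  - book 6 (The Iron Gate): author_id=4 -> matches Hill
  - book 7 (The Glass Key): author_id=5 -> matches Clark
  - book 8 (The Old House): author_id=6 -> matches Lopez
  - book 9 (Paper Boats): author_id=6 -> matches Lopez
So 1 of 9 rows is dropped.

SQL:
SELECT a.title, b.name AS author
FROM books a
INNER JOIN authors b ON a.author_id = b.id

Result:
title            | author
-----------------+-------
Distant Shores   | Clark 
The Last Train   | Nelson
The Blue Door    | Hill  
The Red Mountain | King  
The Iron Gate    | Hill  
The Glass Key    | Clark 
The Old House    | Lopez 
Paper Boats      | Lopez 


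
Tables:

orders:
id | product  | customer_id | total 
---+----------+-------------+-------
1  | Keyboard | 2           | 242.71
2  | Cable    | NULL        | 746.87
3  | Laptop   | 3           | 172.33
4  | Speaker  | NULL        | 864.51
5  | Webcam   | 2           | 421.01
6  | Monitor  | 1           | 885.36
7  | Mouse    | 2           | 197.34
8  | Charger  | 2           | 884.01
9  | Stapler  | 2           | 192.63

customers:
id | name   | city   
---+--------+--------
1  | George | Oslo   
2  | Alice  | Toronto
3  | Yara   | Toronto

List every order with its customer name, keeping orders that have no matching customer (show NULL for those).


LEFT JOIN keeps every row from orders (the left table); where customer_id has no match in customers, the customer columns become NULL. Walk through each order:
  - order 1 (Keyboard): customer_id=2 -> matches Alice
  - order 2 (Cable): customer_id=NULL, no match -> kept with NULL
  - order 3 (Laptop): customer_id=3 -> matches Yara
  - order 4 (Speaker): customer_id=NULL, no match -> kept with NULL
  - order 5 (Webcam): customer_id=2 -> matches Alice
  - order 6 (Monitor): customer_id=1 -> matches George
  - order 7 (Mouse): customer_id=2 -> matches Alice
  - order 8 (Charger): customer_id=2 -> matches Alice
  - order 9 (Stapler): customer_id=2 -> matches Alice
All 9 rows appear; 2 have NULL customer.

SQL:
SELECT a.product, b.name AS customer
FROM orders a
LEFT JOIN customers b ON a.customer_id = b.id

Result:
product  | customer
---------+---------
Keyboard | Alice   
Cable    | NULL    
Laptop   | Yara    
Speaker  | NULL    
Webcam   | Alice   
Monitor  | George  
Mouse    | Alice   
Charger  | Alice   
Stapler  | Alice   


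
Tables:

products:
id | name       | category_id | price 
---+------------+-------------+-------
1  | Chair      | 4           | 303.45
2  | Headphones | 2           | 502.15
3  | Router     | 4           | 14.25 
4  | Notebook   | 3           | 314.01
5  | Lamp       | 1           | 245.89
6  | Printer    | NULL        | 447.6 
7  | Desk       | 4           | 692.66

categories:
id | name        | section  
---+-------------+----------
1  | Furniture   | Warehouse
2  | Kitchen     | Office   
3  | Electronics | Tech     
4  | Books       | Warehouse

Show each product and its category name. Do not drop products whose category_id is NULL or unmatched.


LEFT JOIN keeps every row from products (the left table); where category_id has no match in categories, the category columns become NULL. Walk through each product:
  - product 1 (Chair): category_id=4 -> matches Books
  - product 2 (Headphones): category_id=2 -> matches Kitchen
  - product 3 (Router): category_id=4 -> matches Books
  - product 4 (Notebook): category_id=3 -> matches Electronics
  - product 5 (Lamp): category_id=1 -> matches Furniture
  - product 6 (Printer): category_id=NULL, no match -> kept with NULL
  - product 7 (Desk): category_id=4 -> matches Books
All 7 rows appear; 1 has NULL category.

SQL:
SELECT a.name, b.name AS category
FROM products a
LEFT JOIN categories b ON a.category_id = b.id

Result:
name       | category   
-----------+------------
Chair      | Books      
Headphones | Kitchen    
Router     | Books      
Notebook   | Electronics
Lamp       | Furniture  
Printer    | NULL       
Desk       | Books      


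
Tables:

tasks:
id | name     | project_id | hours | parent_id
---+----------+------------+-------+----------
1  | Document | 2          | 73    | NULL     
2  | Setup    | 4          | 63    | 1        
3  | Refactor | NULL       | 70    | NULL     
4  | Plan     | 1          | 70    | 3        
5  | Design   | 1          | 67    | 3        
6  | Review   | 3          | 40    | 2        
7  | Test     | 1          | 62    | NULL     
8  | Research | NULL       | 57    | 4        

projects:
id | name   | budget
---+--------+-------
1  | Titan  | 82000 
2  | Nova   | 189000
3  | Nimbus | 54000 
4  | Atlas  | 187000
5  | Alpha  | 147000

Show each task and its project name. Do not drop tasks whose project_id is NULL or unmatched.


LEFT JOIN keeps every row from tasks (the left table); where project_id has no match in projects, the project columns become NULL. Walk through each task:
  - task 1 (Document): project_id=2 -> matches Nova
  - task 2 (Setup): project_id=4 -> matches Atlas
  - task 3 (Refactor): project_id=NULL, no match -> kept with NULL
  - task 4 (Plan): project_id=1 -> matches Titan
  - task 5 (Design): project_id=1 -> matches Titan
  - task 6 (Review): project_id=3 -> matches Nimbus
  - task 7 (Test): project_id=1 -> matches Titan
  - task 8 (Research): project_id=NULL, no match -> kept with NULL
All 8 rows appear; 2 have NULL project.

SQL:
SELECT a.name, b.name AS project
FROM tasks a
LEFT JOIN projects b ON a.project_id = b.id

Result:
name     | project
---------+--------
Document | Nova   
Setup    | Atlas  
Refactor | NULL   
Plan     | Titan  
Design   | Titan  
Review   | Nimbus 
Test     | Titan  
Research | NULL   


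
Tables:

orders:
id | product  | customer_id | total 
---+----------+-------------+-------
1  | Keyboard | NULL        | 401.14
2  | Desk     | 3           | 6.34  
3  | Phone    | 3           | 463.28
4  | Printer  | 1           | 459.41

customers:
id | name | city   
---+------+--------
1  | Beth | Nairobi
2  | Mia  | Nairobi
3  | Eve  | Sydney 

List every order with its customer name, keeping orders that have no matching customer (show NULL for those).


LEFT JOIN keeps every row from orders (the left table); where customer_id has no match in customers, the customer columns become NULL. Walk through each order:
  - order 1 (Keyboard): customer_id=NULL, no match -> kept with NULL
  - order 2 (Desk): customer_id=3 -> matches Eve
  - order 3 (Phone): customer_id=3 -> matches Eve
  - order 4 (Printer): customer_id=1 -> matches Beth
All 4 rows appear; 1 has NULL customer.

SQL:
SELECT a.product, b.name AS customer
FROM orders a
LEFT JOIN customers b ON a.customer_id = b.id

Result:
product  | customer
---------+---------
Keyboard | NULL    
Desk     | Eve     
Phone    | Eve     
Printer  | Beth    
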